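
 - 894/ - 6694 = 447/3347 = 0.13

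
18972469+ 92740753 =111713222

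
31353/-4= - 31353/4 = - 7838.25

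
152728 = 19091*8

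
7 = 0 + 7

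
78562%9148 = 5378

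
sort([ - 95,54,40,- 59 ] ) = [-95 , -59, 40,54]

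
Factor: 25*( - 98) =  -2450= - 2^1 * 5^2*7^2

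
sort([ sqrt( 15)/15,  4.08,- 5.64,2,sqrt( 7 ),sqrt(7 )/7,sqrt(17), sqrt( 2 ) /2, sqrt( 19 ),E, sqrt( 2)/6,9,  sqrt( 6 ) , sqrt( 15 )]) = [ - 5.64,sqrt( 2 ) /6, sqrt( 15)/15,sqrt( 7 ) /7,sqrt ( 2 )/2,2, sqrt( 6 ),sqrt ( 7 ),E,sqrt (15),4.08,sqrt ( 17),sqrt( 19), 9 ]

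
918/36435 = 306/12145=0.03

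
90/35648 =45/17824 = 0.00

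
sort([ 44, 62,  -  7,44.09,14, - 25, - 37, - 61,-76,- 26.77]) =[-76,-61,-37,-26.77, - 25, - 7, 14  ,  44 , 44.09, 62 ]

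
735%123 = 120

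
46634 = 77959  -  31325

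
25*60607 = 1515175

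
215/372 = 215/372 = 0.58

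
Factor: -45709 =- 43^1*1063^1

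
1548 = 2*774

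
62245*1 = 62245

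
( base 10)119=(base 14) 87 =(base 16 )77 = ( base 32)3N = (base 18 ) 6b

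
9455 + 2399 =11854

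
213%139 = 74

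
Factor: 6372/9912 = 2^(-1) * 3^2*7^( - 1) = 9/14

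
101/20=5 + 1/20 = 5.05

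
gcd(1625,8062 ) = 1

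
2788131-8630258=-5842127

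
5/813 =5/813 =0.01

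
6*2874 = 17244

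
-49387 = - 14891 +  - 34496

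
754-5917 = - 5163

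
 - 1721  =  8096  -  9817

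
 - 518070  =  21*( - 24670)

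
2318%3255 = 2318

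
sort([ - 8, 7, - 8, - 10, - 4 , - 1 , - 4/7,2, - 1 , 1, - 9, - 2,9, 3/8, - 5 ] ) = [ - 10, - 9, - 8, - 8, - 5, - 4,-2, -1, - 1,-4/7,  3/8, 1,2, 7, 9]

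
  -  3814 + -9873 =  - 13687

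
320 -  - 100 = 420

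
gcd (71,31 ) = 1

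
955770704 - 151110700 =804660004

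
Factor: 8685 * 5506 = 47819610 = 2^1 * 3^2*5^1*193^1 * 2753^1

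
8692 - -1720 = 10412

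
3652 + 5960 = 9612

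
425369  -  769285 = -343916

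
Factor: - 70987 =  - 7^1*10141^1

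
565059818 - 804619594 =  - 239559776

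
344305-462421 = - 118116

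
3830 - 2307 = 1523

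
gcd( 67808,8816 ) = 16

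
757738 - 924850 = - 167112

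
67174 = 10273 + 56901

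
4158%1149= 711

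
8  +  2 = 10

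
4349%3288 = 1061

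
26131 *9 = 235179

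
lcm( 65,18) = 1170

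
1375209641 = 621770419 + 753439222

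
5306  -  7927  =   - 2621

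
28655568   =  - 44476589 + 73132157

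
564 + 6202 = 6766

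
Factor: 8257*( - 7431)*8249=-3^1 *23^1 * 73^1*113^1*359^1*2477^1 = - 506140219983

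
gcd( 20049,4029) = 3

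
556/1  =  556= 556.00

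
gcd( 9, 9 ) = 9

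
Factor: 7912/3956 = 2^1 = 2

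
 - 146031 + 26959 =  - 119072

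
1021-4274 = -3253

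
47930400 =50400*951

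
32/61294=16/30647 = 0.00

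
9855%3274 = 33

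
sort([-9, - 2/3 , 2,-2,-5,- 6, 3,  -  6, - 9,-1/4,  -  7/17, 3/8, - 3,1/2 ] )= [  -  9, - 9, - 6,- 6, - 5, - 3,  -  2, - 2/3, -7/17, - 1/4, 3/8 , 1/2, 2,3]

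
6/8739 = 2/2913 = 0.00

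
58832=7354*8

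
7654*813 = 6222702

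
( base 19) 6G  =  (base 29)4E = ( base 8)202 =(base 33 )3V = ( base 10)130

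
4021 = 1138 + 2883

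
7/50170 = 7/50170 = 0.00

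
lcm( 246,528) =21648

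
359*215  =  77185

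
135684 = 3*45228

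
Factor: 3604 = 2^2*17^1*53^1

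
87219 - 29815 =57404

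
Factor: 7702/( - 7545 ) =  - 2^1*3^( - 1) * 5^( - 1 )*503^( - 1 )*3851^1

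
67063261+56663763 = 123727024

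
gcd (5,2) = 1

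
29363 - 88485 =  - 59122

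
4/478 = 2/239 = 0.01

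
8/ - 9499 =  - 1 + 9491/9499 = - 0.00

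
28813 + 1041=29854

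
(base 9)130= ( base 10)108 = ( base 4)1230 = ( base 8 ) 154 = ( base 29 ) 3L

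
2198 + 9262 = 11460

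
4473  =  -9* (-497 ) 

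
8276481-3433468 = 4843013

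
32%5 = 2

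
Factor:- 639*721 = - 3^2*7^1  *  71^1*103^1 =- 460719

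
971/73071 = 971/73071 = 0.01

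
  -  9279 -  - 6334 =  - 2945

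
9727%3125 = 352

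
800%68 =52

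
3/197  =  3/197 = 0.02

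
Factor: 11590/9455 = 2^1*19^1 * 31^( - 1 ) = 38/31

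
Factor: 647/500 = 2^( - 2)*5^(  -  3)* 647^1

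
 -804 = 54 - 858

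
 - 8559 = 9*( - 951) 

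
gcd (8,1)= 1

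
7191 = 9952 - 2761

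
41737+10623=52360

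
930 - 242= 688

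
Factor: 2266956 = 2^2*3^2*62971^1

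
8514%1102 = 800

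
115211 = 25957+89254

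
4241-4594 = -353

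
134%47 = 40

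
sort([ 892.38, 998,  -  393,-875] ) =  [  -  875, -393,892.38, 998 ]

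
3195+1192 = 4387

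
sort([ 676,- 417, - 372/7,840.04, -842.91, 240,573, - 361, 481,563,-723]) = [- 842.91,-723, - 417,-361,-372/7,240 , 481,563,573, 676,840.04] 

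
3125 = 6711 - 3586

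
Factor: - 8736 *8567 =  - 74841312=-2^5*3^1* 7^1*13^2*659^1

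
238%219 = 19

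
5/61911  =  5/61911  =  0.00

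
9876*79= 780204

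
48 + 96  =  144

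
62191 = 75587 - 13396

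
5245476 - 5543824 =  - 298348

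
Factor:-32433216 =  - 2^6 * 3^1 *251^1*673^1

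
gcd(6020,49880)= 860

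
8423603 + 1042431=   9466034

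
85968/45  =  1910 + 2/5=1910.40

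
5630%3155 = 2475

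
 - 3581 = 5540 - 9121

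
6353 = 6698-345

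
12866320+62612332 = 75478652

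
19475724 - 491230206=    - 471754482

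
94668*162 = 15336216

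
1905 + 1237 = 3142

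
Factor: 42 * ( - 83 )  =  -3486 = - 2^1*3^1*7^1*83^1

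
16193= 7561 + 8632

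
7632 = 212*36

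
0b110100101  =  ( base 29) ef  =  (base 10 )421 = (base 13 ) 265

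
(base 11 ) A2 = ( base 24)4G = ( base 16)70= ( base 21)57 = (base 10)112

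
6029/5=1205 + 4/5=1205.80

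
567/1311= 189/437 = 0.43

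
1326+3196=4522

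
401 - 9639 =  - 9238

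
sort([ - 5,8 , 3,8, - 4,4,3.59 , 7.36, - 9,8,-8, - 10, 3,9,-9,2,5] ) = [-10, - 9, - 9, -8, - 5, - 4,2 , 3,3, 3.59,4,5,7.36, 8,8,8,9]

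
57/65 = 57/65 = 0.88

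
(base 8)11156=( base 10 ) 4718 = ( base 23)8l3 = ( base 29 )5HK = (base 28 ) 60E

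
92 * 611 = 56212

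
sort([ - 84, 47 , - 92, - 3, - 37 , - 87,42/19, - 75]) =[ - 92, - 87, - 84, - 75 , - 37 , -3,42/19 , 47]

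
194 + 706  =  900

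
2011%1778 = 233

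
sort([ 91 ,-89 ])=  [  -  89, 91 ] 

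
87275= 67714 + 19561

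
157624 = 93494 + 64130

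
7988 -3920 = 4068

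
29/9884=29/9884 = 0.00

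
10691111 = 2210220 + 8480891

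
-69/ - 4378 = 69/4378 = 0.02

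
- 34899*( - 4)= 139596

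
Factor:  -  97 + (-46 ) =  - 11^1*13^1 = - 143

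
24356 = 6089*4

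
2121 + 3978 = 6099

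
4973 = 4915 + 58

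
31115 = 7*4445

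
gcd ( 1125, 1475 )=25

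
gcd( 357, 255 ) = 51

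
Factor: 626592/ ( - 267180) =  - 856/365 =-2^3*5^(- 1)*73^(- 1 )*107^1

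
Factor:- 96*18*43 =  - 74304 = - 2^6*3^3*43^1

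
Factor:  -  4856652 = - 2^2*3^3*193^1*233^1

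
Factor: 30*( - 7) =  - 2^1*3^1*5^1*7^1 = -210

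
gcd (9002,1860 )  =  2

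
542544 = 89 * 6096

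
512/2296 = 64/287 = 0.22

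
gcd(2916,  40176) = 324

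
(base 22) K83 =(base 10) 9859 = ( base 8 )23203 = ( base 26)EF5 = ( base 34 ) 8hx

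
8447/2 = 4223 + 1/2 = 4223.50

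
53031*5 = 265155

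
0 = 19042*0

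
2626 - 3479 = - 853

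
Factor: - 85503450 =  - 2^1*3^1 * 5^2*41^1*13903^1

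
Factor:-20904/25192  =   - 3^1*13^1*47^( - 1) = - 39/47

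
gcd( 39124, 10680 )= 4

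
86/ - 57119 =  - 1 + 57033/57119= - 0.00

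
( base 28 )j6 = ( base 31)hb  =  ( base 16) 21A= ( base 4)20122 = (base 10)538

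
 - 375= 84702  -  85077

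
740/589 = 1+151/589 =1.26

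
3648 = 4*912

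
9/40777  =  9/40777 = 0.00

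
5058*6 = 30348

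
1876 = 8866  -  6990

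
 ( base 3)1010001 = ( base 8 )1453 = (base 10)811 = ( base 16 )32B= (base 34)nt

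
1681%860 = 821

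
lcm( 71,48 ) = 3408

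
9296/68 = 2324/17 = 136.71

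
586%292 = 2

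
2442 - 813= 1629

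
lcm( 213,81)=5751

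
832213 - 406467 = 425746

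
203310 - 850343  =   - 647033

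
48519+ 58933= 107452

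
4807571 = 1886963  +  2920608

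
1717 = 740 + 977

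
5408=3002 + 2406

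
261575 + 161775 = 423350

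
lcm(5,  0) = 0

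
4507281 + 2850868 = 7358149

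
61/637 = 61/637 =0.10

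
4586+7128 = 11714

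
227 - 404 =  - 177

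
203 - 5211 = - 5008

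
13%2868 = 13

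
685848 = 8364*82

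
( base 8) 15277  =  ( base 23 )CLG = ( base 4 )1222333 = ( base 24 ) bl7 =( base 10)6847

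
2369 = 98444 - 96075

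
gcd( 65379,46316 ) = 1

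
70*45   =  3150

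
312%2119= 312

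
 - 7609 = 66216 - 73825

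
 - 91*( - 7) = 637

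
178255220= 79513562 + 98741658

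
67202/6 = 33601/3 = 11200.33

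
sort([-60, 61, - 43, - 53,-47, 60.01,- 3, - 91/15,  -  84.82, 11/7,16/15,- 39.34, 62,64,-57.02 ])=[ - 84.82,-60,-57.02, - 53,-47,  -  43,  -  39.34,-91/15, -3,16/15, 11/7 , 60.01,61,62, 64]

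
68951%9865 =9761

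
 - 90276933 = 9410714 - 99687647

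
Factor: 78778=2^1* 7^1 * 17^1*331^1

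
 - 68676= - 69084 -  - 408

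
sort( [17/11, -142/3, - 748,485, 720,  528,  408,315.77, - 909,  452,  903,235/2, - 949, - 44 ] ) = [  -  949, - 909, - 748,- 142/3, - 44, 17/11, 235/2 , 315.77,408, 452,  485, 528,720, 903 ]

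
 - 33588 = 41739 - 75327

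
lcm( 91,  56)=728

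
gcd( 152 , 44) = 4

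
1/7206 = 1/7206 = 0.00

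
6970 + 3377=10347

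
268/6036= 67/1509 = 0.04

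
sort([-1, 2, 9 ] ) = [ - 1, 2,9 ] 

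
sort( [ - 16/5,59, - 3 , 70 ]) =[ - 16/5, -3,59,70] 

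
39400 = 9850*4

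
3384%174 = 78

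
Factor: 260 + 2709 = 2969 = 2969^1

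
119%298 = 119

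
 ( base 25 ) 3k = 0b1011111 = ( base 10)95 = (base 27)3e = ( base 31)32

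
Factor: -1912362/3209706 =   -  318727/534951 = - 3^( - 3)*139^1*2293^1*19813^(  -  1)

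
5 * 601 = 3005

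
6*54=324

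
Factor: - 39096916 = -2^2 * 647^1*15107^1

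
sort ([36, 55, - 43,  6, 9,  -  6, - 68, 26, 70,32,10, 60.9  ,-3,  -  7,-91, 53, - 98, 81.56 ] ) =[ - 98, - 91, - 68, - 43, - 7, - 6,-3, 6,9,  10, 26,32, 36, 53,55, 60.9 , 70,81.56 ] 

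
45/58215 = 3/3881 = 0.00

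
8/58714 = 4/29357= 0.00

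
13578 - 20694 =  - 7116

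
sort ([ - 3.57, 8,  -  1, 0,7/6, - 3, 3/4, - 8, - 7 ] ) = [-8 , - 7, - 3.57, -3, - 1, 0 , 3/4,7/6, 8]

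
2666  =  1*2666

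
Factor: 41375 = 5^3*331^1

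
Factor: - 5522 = - 2^1*11^1*251^1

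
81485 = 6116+75369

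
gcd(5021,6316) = 1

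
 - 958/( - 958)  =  1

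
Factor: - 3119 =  - 3119^1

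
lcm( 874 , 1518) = 28842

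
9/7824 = 3/2608  =  0.00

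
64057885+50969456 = 115027341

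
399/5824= 57/832=0.07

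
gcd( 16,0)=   16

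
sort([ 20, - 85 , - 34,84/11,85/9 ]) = [  -  85, - 34 , 84/11,85/9 , 20]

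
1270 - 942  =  328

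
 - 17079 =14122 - 31201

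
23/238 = 23/238 =0.10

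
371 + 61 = 432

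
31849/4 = 31849/4 =7962.25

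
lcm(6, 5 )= 30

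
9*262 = 2358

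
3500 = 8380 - 4880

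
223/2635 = 223/2635 = 0.08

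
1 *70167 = 70167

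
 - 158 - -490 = 332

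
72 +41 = 113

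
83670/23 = 83670/23 = 3637.83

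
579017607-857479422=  - 278461815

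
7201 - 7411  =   - 210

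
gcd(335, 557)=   1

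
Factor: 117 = 3^2 * 13^1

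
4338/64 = 67 + 25/32 =67.78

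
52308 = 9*5812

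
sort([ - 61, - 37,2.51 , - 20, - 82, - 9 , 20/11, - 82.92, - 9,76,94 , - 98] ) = [- 98, - 82.92 , - 82, - 61, - 37,-20, - 9, - 9,  20/11,2.51, 76,94]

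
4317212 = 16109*268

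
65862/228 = 288+33/38 = 288.87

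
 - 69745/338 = - 207  +  17/26  =  - 206.35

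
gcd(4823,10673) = 13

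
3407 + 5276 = 8683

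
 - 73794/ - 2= 36897/1  =  36897.00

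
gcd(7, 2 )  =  1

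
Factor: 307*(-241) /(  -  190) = 2^(-1)*5^ (-1) * 19^( - 1)*241^1 * 307^1= 73987/190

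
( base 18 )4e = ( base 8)126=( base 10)86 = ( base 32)2M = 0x56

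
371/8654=371/8654 = 0.04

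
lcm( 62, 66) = 2046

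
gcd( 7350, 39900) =1050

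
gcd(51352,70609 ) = 6419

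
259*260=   67340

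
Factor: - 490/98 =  - 5^1 = - 5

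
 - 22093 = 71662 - 93755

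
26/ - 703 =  - 1 + 677/703=- 0.04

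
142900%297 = 43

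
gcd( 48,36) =12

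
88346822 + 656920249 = 745267071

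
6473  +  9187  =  15660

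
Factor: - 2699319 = - 3^1*7^1*173^1*743^1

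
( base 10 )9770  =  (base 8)23052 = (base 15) 2D65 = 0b10011000101010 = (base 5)303040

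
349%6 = 1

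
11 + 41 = 52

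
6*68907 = 413442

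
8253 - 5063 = 3190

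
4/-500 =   -  1 + 124/125 = - 0.01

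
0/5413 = 0 = 0.00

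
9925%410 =85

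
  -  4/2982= - 1+1489/1491 =-0.00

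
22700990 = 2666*8515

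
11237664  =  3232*3477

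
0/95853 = 0 = 0.00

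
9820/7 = 9820/7 = 1402.86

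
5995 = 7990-1995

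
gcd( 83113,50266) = 1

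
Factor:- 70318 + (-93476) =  - 2^1*3^1*27299^1 = - 163794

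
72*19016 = 1369152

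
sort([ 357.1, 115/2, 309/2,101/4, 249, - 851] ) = [ - 851 , 101/4, 115/2,309/2, 249, 357.1] 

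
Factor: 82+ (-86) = - 4 = - 2^2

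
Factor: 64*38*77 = 2^7*7^1*11^1*19^1 = 187264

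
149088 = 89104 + 59984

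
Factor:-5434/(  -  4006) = 11^1 *13^1*19^1*2003^( - 1 ) =2717/2003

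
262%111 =40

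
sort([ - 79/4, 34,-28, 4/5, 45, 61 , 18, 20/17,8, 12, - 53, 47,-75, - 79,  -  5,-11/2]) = [ - 79, - 75, - 53,  -  28, - 79/4,-11/2,-5, 4/5,  20/17,8, 12,18,34, 45, 47, 61]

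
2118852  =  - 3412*( - 621) 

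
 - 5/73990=  -  1/14798 = - 0.00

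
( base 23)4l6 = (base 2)101000101101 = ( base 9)3514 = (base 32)2hd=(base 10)2605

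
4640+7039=11679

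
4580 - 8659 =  - 4079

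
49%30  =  19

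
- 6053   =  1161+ - 7214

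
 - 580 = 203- 783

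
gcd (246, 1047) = 3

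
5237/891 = 5 + 782/891 = 5.88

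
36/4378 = 18/2189 = 0.01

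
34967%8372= 1479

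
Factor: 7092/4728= 2^( - 1 )*3^1 = 3/2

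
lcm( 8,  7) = 56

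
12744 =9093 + 3651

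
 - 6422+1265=  -  5157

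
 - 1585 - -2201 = 616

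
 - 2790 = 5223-8013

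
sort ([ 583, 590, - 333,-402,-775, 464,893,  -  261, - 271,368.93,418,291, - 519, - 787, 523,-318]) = [ - 787, - 775, - 519, - 402,  -  333,-318,-271, - 261, 291, 368.93, 418,  464, 523, 583, 590, 893]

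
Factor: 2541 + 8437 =10978 = 2^1*11^1 * 499^1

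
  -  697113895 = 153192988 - 850306883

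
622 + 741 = 1363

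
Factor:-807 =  - 3^1*269^1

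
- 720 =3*(  -  240 ) 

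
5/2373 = 5/2373 = 0.00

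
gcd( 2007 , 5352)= 669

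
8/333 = 8/333 = 0.02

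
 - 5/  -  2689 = 5/2689 = 0.00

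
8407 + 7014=15421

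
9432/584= 16  +  11/73 = 16.15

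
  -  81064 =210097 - 291161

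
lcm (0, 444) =0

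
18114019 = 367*49357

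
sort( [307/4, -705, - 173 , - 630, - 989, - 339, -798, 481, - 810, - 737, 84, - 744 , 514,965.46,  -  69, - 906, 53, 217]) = [ - 989, - 906,-810, - 798,-744, - 737, - 705,- 630,-339,-173, - 69 , 53, 307/4, 84,217,481, 514,965.46] 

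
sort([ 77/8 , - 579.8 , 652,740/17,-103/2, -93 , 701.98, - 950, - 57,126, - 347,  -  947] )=[ -950, - 947 , -579.8,-347,- 93, - 57, - 103/2 , 77/8, 740/17, 126,652,701.98] 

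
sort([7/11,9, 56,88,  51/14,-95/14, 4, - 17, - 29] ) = [ - 29,-17,-95/14,7/11 , 51/14,4, 9 , 56,88]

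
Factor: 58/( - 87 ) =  - 2^1*3^( - 1 ) = - 2/3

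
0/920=0 = 0.00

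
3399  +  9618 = 13017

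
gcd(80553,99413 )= 1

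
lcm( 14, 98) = 98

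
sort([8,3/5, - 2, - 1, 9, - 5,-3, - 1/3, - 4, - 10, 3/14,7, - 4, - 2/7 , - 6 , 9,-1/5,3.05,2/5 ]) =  [  -  10,-6, - 5, - 4, - 4, - 3, - 2, - 1,-1/3, - 2/7, - 1/5,3/14 , 2/5, 3/5,3.05, 7,8, 9 , 9 ] 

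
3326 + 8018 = 11344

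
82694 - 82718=  -  24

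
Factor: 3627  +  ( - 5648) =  - 43^1*47^1 = - 2021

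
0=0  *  17585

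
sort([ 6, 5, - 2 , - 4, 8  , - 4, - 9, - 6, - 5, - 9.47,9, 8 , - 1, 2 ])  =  [ - 9.47, - 9, - 6, - 5, - 4,-4, - 2, - 1, 2, 5,6, 8, 8,9 ]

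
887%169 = 42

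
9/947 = 9/947 =0.01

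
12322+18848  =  31170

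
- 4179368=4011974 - 8191342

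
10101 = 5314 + 4787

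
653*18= 11754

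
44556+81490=126046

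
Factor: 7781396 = 2^2*7^2*29^1 *37^2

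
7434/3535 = 1062/505  =  2.10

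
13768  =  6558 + 7210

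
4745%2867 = 1878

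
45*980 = 44100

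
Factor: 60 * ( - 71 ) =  - 4260=-  2^2 * 3^1*5^1*71^1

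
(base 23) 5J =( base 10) 134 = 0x86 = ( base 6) 342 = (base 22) 62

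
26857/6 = 4476 + 1/6 = 4476.17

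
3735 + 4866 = 8601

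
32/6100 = 8/1525=0.01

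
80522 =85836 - 5314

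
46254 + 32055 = 78309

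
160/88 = 20/11 = 1.82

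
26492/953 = 27 + 761/953= 27.80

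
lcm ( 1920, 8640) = 17280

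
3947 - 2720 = 1227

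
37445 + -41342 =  -3897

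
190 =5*38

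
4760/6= 2380/3 = 793.33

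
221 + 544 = 765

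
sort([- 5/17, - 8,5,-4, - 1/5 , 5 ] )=[ - 8,-4 ,-5/17 ,-1/5,  5,5 ] 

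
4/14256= 1/3564 =0.00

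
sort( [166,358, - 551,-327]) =[-551, - 327,166,358]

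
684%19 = 0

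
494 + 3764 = 4258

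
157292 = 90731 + 66561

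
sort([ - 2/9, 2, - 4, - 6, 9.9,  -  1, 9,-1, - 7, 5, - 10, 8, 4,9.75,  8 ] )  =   [ - 10, - 7, - 6, - 4, -1, - 1, - 2/9, 2, 4,5,8,8 , 9, 9.75,9.9]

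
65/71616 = 65/71616 = 0.00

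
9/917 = 9/917 = 0.01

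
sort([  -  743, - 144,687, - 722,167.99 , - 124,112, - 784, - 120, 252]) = [ - 784, - 743 , - 722, - 144, - 124, - 120, 112, 167.99,252,687]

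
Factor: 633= 3^1  *  211^1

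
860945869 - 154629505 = 706316364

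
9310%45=40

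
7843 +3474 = 11317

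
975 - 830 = 145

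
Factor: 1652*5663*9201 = 86077894476 = 2^2*3^1*7^2*59^1*809^1 * 3067^1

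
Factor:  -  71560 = -2^3 * 5^1*1789^1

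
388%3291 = 388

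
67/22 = 3+1/22  =  3.05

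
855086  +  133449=988535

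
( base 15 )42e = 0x3b0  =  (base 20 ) 274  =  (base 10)944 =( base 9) 1258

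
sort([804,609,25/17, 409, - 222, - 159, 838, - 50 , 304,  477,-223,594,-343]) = [-343, - 223, - 222,  -  159, - 50,25/17 , 304,409, 477,594, 609,804,838]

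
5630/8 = 2815/4 = 703.75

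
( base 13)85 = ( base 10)109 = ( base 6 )301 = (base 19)5e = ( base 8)155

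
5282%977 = 397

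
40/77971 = 40/77971 = 0.00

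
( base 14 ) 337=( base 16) 27d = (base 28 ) ml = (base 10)637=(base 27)ng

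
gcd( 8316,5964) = 84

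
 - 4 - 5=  - 9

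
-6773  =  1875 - 8648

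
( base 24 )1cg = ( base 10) 880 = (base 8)1560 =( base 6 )4024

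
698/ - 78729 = - 698/78729 = - 0.01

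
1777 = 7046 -5269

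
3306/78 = 551/13 = 42.38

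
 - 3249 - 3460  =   - 6709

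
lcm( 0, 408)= 0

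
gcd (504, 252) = 252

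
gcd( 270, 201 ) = 3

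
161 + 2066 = 2227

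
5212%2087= 1038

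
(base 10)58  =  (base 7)112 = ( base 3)2011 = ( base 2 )111010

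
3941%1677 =587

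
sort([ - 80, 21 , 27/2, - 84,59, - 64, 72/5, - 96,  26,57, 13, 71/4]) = [ - 96, - 84  , - 80,-64,13, 27/2,  72/5,  71/4, 21,26, 57,59 ] 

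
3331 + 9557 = 12888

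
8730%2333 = 1731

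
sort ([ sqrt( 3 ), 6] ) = [ sqrt(3),6] 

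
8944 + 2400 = 11344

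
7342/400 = 18 + 71/200 = 18.36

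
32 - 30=2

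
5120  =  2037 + 3083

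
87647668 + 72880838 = 160528506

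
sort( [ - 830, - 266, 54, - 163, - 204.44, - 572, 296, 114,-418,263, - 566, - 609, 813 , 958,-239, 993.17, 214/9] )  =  [ - 830, - 609, - 572,-566, - 418, - 266, - 239 ,-204.44,-163, 214/9, 54, 114, 263,296,813, 958, 993.17]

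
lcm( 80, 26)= 1040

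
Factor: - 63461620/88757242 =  -2^1*5^1*7^(-1)*71^(  -  1)*89293^(-1)* 3173081^1 = - 31730810/44378621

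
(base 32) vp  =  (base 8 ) 1771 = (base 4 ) 33321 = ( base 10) 1017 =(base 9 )1350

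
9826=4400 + 5426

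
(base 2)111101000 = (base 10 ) 488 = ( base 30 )g8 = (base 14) 26c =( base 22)104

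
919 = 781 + 138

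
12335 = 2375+9960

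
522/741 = 174/247 = 0.70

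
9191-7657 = 1534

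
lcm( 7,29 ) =203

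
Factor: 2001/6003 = 3^(-1) = 1/3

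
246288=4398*56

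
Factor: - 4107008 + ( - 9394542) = -13501550 = -  2^1*5^2*270031^1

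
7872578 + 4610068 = 12482646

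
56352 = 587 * 96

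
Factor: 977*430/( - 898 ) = -210055/449 = -  5^1*43^1*449^ ( - 1)*977^1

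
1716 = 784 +932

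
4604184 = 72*63947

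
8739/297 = 29 + 14/33 = 29.42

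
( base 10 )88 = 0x58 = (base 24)3g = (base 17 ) 53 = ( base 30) 2S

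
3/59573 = 3/59573=0.00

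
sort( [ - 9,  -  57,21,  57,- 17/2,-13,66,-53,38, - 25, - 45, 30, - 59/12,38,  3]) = [  -  57,-53, - 45, - 25, - 13,-9,-17/2, - 59/12, 3,21, 30 , 38,38,57,66 ]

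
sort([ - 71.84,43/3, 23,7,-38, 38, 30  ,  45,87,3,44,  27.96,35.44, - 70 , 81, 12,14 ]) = [-71.84, - 70,-38, 3,7, 12, 14, 43/3, 23, 27.96, 30, 35.44,  38, 44, 45, 81,87]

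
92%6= 2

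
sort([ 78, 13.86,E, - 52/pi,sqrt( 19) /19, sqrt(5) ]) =[ - 52/pi, sqrt( 19 )/19, sqrt( 5), E,13.86,78] 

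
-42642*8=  - 341136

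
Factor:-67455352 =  - 2^3* 97^1*86927^1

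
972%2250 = 972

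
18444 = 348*53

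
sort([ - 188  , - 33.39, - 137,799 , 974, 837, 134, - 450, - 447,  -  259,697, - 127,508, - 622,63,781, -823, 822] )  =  [ - 823, -622,  -  450, - 447, - 259, - 188,  -  137, - 127, - 33.39,63,134,508,697,781,799,822, 837, 974] 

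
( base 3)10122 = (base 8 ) 142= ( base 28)3E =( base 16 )62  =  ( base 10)98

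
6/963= 2/321=0.01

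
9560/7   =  1365+5/7= 1365.71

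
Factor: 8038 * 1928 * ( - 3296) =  - 2^9*103^1*241^1*4019^1=- 51078982144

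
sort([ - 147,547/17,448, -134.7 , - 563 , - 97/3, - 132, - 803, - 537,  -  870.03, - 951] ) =[ - 951, - 870.03 , - 803 , - 563, - 537, - 147, - 134.7 , - 132,-97/3,  547/17,  448 ]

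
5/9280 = 1/1856 = 0.00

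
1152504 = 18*64028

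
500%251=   249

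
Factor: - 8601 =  - 3^1*47^1*61^1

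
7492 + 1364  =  8856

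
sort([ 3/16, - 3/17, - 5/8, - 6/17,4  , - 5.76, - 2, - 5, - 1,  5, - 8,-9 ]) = [ - 9 , -8,-5.76, - 5, - 2, -1,- 5/8,  -  6/17, - 3/17 , 3/16, 4, 5 ]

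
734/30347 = 734/30347 = 0.02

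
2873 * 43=123539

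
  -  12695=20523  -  33218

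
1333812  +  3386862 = 4720674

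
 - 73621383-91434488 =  - 165055871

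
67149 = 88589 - 21440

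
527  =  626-99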